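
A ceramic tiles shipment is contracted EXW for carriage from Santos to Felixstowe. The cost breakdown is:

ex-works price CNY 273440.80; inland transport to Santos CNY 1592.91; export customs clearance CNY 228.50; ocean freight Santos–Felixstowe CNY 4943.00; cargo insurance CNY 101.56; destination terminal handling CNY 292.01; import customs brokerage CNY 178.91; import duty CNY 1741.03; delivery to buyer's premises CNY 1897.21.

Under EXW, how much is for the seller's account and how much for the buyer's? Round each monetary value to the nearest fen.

EXW: the seller makes goods available at their premises; the buyer bears all onward costs.
Seller's account: goods 273440.80 = 273440.80
Buyer's account: inland to port 1592.91 + export clearance 228.50 + freight 4943.00 + insurance 101.56 + destination terminal 292.01 + brokerage 178.91 + duty 1741.03 + delivery 1897.21 = 10975.13

Seller: CNY 273440.80; buyer: CNY 10975.13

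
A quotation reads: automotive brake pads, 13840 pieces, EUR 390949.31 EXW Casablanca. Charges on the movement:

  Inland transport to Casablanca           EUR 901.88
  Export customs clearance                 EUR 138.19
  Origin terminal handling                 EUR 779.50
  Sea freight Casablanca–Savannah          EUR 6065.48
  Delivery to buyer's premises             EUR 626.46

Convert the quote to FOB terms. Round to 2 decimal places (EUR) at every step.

Not relevant to the conversion: delivery, freight — on the buyer under both terms; not part of either seller's price.
From EXW to FOB, the seller additionally bears: inland to port, export clearance, origin terminal.
FOB price = 390949.31 + 901.88 + 138.19 + 779.50 = 392768.88

FOB price: EUR 392768.88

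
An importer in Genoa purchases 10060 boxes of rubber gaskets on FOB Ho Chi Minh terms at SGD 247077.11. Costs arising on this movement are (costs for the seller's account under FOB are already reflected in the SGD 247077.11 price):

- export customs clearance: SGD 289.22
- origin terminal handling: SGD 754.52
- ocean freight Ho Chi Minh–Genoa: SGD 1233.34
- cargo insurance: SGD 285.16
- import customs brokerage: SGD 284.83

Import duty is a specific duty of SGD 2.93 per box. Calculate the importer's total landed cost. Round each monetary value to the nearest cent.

Total landed cost: SGD 278356.24

FOB: the seller bears costs until goods are on board at the origin port; the buyer bears freight, insurance and all costs thereafter.
Already in the invoice (seller's account under FOB): export clearance, origin terminal — exclude.
CIF value = FOB price + freight + insurance = 247077.11 + 1233.34 + 285.16 = 248595.61
Import duty = 10060 × 2.93 = 29475.80
Buyer bears: freight 1233.34 + insurance 285.16 + brokerage 284.83 + duty 29475.80 = 31279.13
Landed cost = invoice 247077.11 + 31279.13 = 278356.24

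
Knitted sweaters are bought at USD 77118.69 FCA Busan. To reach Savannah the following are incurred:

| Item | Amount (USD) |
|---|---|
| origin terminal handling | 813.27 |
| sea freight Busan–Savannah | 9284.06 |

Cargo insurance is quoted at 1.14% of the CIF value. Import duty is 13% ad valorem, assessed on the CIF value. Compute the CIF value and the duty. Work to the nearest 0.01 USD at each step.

CIF value: USD 88221.75; import duty: USD 11468.83

Let C be the CIF value. C = FCA price + pre-shipment costs + freight + 1.14% × C
C − 1.14% × C = 77118.69 + 813.27 + 9284.06
0.9886 × C = 87216.02
C = 87216.02 / 0.9886 = 88221.75
Insurance premium = 1.14% × 88221.75 = 1005.73
Import duty = 88221.75 × 13% = 11468.83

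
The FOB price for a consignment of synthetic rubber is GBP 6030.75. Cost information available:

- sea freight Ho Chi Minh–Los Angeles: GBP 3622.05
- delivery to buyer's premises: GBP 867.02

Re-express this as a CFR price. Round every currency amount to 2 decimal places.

CFR price: GBP 9652.80

Not relevant to the conversion: delivery — on the buyer under both terms; not part of either seller's price.
From FOB to CFR, the seller additionally bears: freight.
CFR price = 6030.75 + 3622.05 = 9652.80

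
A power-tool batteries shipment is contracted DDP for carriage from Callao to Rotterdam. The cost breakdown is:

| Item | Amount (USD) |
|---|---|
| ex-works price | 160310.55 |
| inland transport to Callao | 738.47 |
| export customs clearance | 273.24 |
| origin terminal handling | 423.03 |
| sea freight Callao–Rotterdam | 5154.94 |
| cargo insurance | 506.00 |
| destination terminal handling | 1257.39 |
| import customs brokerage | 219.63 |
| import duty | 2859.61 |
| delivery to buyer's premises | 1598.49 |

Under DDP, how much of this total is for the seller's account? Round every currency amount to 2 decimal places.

DDP: the seller bears all costs including import duty.
Seller's account: goods 160310.55 + inland to port 738.47 + export clearance 273.24 + origin terminal 423.03 + freight 5154.94 + insurance 506.00 + destination terminal 1257.39 + brokerage 219.63 + duty 2859.61 + delivery 1598.49 = 173341.35
Buyer's account: 0.00

Seller's account: USD 173341.35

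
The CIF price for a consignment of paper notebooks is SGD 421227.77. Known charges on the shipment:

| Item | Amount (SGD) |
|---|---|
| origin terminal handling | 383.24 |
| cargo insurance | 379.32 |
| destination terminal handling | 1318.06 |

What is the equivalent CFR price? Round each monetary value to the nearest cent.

Not relevant to the conversion: origin terminal — on the seller under both CIF and CFR; already in the CIF price and stays in the CFR price. destination terminal — on the buyer under both terms; not part of either seller's price.
From CIF to CFR, the seller no longer bears: insurance.
CFR price = 421227.77 − 379.32 = 420848.45

CFR price: SGD 420848.45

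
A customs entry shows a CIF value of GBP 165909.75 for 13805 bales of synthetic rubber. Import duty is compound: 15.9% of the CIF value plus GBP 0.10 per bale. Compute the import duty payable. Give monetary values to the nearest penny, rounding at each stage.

Ad valorem component: 165909.75 × 15.9% = 26379.65
Specific component: 13805 × 0.10 = 1380.50
Import duty = 26379.65 + 1380.50 = 27760.15

Import duty: GBP 27760.15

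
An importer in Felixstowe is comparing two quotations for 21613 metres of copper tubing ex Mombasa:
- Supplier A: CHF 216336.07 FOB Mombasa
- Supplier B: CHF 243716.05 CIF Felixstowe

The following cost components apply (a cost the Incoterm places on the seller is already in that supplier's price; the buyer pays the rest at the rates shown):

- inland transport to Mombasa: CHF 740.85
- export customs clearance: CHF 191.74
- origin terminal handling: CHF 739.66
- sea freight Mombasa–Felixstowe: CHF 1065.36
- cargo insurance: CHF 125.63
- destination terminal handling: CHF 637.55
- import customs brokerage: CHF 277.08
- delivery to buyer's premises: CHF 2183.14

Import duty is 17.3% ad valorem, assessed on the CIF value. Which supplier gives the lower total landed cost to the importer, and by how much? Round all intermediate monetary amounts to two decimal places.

Supplier A (FOB):
CIF value = FOB price + freight + insurance = 216336.07 + 1065.36 + 125.63 = 217527.06
Import duty = 217527.06 × 17.3% = 37632.18
Buyer bears (A): 1065.36 + 125.63 + 637.55 + 277.08 + 2183.14 = 4288.76
Landed cost (A) = invoice 216336.07 + 4288.76 + duty 37632.18 = 258257.01
Supplier B (CIF):
The CIF price already equals the CIF value: 243716.05
Import duty = 243716.05 × 17.3% = 42162.88
Buyer bears (B): 637.55 + 277.08 + 2183.14 = 3097.77
Landed cost (B) = invoice 243716.05 + 3097.77 + duty 42162.88 = 288976.70
Difference = |258257.01 − 288976.70| = 30719.69

Supplier A is cheaper by CHF 30719.69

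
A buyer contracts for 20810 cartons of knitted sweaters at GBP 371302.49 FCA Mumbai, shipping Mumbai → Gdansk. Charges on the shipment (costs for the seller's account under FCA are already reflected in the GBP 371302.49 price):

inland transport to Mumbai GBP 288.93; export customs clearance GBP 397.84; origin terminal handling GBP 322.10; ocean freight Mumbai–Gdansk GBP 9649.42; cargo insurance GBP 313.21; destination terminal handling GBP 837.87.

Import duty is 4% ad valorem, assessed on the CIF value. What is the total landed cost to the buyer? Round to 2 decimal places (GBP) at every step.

Total landed cost: GBP 397688.58

FCA: the seller delivers export-cleared goods to the carrier; the buyer bears costs from that point.
Already in the invoice (seller's account under FCA): inland to port, export clearance — exclude.
CIF value = FCA price + origin terminal + freight + insurance = 371302.49 + 322.10 + 9649.42 + 313.21 = 381587.22
Import duty = 381587.22 × 4% = 15263.49
Buyer bears: origin terminal 322.10 + freight 9649.42 + insurance 313.21 + destination terminal 837.87 + duty 15263.49 = 26386.09
Landed cost = invoice 371302.49 + 26386.09 = 397688.58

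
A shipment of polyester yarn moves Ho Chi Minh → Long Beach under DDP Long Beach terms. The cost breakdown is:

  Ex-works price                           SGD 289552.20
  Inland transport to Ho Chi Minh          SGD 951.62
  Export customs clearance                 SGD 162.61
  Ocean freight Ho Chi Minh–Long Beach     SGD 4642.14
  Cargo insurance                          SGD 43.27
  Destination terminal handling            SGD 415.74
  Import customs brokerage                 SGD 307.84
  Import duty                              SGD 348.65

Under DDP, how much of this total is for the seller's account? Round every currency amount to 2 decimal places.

DDP: the seller bears all costs including import duty.
Seller's account: goods 289552.20 + inland to port 951.62 + export clearance 162.61 + freight 4642.14 + insurance 43.27 + destination terminal 415.74 + brokerage 307.84 + duty 348.65 = 296424.07
Buyer's account: 0.00

Seller's account: SGD 296424.07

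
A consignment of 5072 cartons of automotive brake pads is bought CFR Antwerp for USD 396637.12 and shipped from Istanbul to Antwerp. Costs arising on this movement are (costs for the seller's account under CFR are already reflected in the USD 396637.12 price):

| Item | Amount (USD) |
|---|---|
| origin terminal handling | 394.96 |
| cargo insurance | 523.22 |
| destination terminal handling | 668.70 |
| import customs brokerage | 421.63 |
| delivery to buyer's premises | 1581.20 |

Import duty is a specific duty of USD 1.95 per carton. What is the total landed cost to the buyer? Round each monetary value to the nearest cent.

CFR: the seller pays costs through ocean freight to the destination port, but not insurance.
Already in the invoice (seller's account under CFR): origin terminal — exclude.
CIF value = CFR price + insurance = 396637.12 + 523.22 = 397160.34
Import duty = 5072 × 1.95 = 9890.40
Buyer bears: insurance 523.22 + destination terminal 668.70 + brokerage 421.63 + delivery 1581.20 + duty 9890.40 = 13085.15
Landed cost = invoice 396637.12 + 13085.15 = 409722.27

Total landed cost: USD 409722.27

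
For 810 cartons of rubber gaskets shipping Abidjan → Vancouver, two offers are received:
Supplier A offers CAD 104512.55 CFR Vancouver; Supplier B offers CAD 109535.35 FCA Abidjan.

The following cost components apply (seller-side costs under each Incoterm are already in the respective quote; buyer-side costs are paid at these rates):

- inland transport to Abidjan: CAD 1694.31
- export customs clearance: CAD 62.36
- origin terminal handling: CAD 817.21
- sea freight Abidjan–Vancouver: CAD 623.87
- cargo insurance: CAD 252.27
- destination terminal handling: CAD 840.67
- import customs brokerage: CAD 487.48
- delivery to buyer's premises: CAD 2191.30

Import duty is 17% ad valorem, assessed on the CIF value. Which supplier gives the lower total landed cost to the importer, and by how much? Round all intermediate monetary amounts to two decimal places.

Supplier A is cheaper by CAD 7562.74

Supplier A (CFR):
CIF value = CFR price + insurance = 104512.55 + 252.27 = 104764.82
Import duty = 104764.82 × 17% = 17810.02
Buyer bears (A): 252.27 + 840.67 + 487.48 + 2191.30 = 3771.72
Landed cost (A) = invoice 104512.55 + 3771.72 + duty 17810.02 = 126094.29
Supplier B (FCA):
CIF value = FCA price + origin terminal + freight + insurance = 109535.35 + 817.21 + 623.87 + 252.27 = 111228.70
Import duty = 111228.70 × 17% = 18908.88
Buyer bears (B): 817.21 + 623.87 + 252.27 + 840.67 + 487.48 + 2191.30 = 5212.80
Landed cost (B) = invoice 109535.35 + 5212.80 + duty 18908.88 = 133657.03
Difference = |126094.29 − 133657.03| = 7562.74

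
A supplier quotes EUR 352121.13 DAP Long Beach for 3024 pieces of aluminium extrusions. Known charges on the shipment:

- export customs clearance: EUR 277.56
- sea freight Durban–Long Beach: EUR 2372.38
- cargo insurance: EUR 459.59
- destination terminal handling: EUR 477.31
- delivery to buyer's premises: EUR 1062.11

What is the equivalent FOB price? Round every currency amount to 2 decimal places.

FOB price: EUR 347749.74

Not relevant to the conversion: export clearance — on the seller under both DAP and FOB; already in the DAP price and stays in the FOB price.
From DAP to FOB, the seller no longer bears: freight, insurance, destination terminal, delivery.
FOB price = 352121.13 − 2372.38 − 459.59 − 477.31 − 1062.11 = 347749.74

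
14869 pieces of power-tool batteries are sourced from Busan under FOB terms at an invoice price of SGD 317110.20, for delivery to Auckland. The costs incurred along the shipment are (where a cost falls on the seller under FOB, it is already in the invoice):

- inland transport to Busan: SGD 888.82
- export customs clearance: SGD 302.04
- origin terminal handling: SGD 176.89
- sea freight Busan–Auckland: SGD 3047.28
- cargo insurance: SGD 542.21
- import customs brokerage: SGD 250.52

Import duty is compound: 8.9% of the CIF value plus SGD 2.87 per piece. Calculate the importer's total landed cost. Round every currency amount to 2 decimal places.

Total landed cost: SGD 392166.51

FOB: the seller bears costs until goods are on board at the origin port; the buyer bears freight, insurance and all costs thereafter.
Already in the invoice (seller's account under FOB): inland to port, export clearance, origin terminal — exclude.
CIF value = FOB price + freight + insurance = 317110.20 + 3047.28 + 542.21 = 320699.69
Ad valorem component: 320699.69 × 8.9% = 28542.27
Specific component: 14869 × 2.87 = 42674.03
Import duty = 28542.27 + 42674.03 = 71216.30
Buyer bears: freight 3047.28 + insurance 542.21 + brokerage 250.52 + duty 71216.30 = 75056.31
Landed cost = invoice 317110.20 + 75056.31 = 392166.51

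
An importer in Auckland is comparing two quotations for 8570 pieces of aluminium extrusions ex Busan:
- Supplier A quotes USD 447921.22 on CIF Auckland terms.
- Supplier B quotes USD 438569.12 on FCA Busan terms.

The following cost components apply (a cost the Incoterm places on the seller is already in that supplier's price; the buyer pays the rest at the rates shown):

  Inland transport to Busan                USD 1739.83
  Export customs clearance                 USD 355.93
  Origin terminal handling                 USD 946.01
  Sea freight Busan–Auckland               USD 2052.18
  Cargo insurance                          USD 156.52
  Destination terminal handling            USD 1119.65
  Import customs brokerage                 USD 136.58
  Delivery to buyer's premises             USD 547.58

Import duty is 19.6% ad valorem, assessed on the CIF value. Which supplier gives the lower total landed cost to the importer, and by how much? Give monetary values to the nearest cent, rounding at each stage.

Supplier B is cheaper by USD 7412.08

Supplier A (CIF):
The CIF price already equals the CIF value: 447921.22
Import duty = 447921.22 × 19.6% = 87792.56
Buyer bears (A): 1119.65 + 136.58 + 547.58 = 1803.81
Landed cost (A) = invoice 447921.22 + 1803.81 + duty 87792.56 = 537517.59
Supplier B (FCA):
CIF value = FCA price + origin terminal + freight + insurance = 438569.12 + 946.01 + 2052.18 + 156.52 = 441723.83
Import duty = 441723.83 × 19.6% = 86577.87
Buyer bears (B): 946.01 + 2052.18 + 156.52 + 1119.65 + 136.58 + 547.58 = 4958.52
Landed cost (B) = invoice 438569.12 + 4958.52 + duty 86577.87 = 530105.51
Difference = |537517.59 − 530105.51| = 7412.08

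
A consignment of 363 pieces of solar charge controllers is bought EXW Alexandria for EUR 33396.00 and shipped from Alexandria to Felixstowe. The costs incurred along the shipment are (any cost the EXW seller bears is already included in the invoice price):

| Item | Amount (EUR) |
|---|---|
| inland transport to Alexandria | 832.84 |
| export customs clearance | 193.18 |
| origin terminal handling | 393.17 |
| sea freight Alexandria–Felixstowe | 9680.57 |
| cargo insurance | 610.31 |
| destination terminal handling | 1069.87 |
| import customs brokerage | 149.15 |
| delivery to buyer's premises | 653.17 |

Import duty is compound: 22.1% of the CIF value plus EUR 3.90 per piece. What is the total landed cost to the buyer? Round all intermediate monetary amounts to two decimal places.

EXW: the seller makes goods available at their premises; the buyer bears all onward costs.
CIF value = EXW price + inland to port + export clearance + origin terminal + freight + insurance = 33396.00 + 832.84 + 193.18 + 393.17 + 9680.57 + 610.31 = 45106.07
Ad valorem component: 45106.07 × 22.1% = 9968.44
Specific component: 363 × 3.90 = 1415.70
Import duty = 9968.44 + 1415.70 = 11384.14
Buyer bears: inland to port 832.84 + export clearance 193.18 + origin terminal 393.17 + freight 9680.57 + insurance 610.31 + destination terminal 1069.87 + brokerage 149.15 + delivery 653.17 + duty 11384.14 = 24966.40
Landed cost = invoice 33396.00 + 24966.40 = 58362.40

Total landed cost: EUR 58362.40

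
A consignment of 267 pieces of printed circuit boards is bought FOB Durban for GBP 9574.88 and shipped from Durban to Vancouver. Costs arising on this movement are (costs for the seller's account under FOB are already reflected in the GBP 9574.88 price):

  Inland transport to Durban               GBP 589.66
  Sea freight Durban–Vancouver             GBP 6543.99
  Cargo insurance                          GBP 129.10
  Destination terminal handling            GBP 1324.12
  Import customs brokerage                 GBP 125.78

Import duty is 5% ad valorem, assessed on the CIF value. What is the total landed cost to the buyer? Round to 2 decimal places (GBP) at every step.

Total landed cost: GBP 18510.27

FOB: the seller bears costs until goods are on board at the origin port; the buyer bears freight, insurance and all costs thereafter.
Already in the invoice (seller's account under FOB): inland to port — exclude.
CIF value = FOB price + freight + insurance = 9574.88 + 6543.99 + 129.10 = 16247.97
Import duty = 16247.97 × 5% = 812.40
Buyer bears: freight 6543.99 + insurance 129.10 + destination terminal 1324.12 + brokerage 125.78 + duty 812.40 = 8935.39
Landed cost = invoice 9574.88 + 8935.39 = 18510.27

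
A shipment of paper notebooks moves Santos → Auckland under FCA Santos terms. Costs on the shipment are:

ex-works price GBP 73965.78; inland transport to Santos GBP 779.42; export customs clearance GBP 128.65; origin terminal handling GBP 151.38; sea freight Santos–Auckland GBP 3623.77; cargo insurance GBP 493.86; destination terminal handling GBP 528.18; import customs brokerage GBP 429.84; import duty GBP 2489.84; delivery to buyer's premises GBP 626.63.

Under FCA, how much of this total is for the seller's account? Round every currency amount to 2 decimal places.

Seller's account: GBP 74873.85

FCA: the seller delivers export-cleared goods to the carrier; the buyer bears costs from that point.
Seller's account: goods 73965.78 + inland to port 779.42 + export clearance 128.65 = 74873.85
Buyer's account: origin terminal 151.38 + freight 3623.77 + insurance 493.86 + destination terminal 528.18 + brokerage 429.84 + duty 2489.84 + delivery 626.63 = 8343.50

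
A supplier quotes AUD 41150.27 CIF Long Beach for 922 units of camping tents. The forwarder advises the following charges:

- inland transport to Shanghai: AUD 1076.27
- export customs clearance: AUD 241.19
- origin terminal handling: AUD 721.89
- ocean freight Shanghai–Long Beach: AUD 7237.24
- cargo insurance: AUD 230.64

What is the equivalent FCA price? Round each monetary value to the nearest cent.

FCA price: AUD 32960.50

Not relevant to the conversion: inland to port, export clearance — on the seller under both CIF and FCA; already in the CIF price and stays in the FCA price.
From CIF to FCA, the seller no longer bears: origin terminal, freight, insurance.
FCA price = 41150.27 − 721.89 − 7237.24 − 230.64 = 32960.50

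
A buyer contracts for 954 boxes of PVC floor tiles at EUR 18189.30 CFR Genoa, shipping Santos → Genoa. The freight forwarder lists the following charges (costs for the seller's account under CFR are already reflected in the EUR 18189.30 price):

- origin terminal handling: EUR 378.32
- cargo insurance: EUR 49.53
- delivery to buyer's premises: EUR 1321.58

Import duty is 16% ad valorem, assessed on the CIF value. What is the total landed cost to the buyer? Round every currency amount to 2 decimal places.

Total landed cost: EUR 22478.62

CFR: the seller pays costs through ocean freight to the destination port, but not insurance.
Already in the invoice (seller's account under CFR): origin terminal — exclude.
CIF value = CFR price + insurance = 18189.30 + 49.53 = 18238.83
Import duty = 18238.83 × 16% = 2918.21
Buyer bears: insurance 49.53 + delivery 1321.58 + duty 2918.21 = 4289.32
Landed cost = invoice 18189.30 + 4289.32 = 22478.62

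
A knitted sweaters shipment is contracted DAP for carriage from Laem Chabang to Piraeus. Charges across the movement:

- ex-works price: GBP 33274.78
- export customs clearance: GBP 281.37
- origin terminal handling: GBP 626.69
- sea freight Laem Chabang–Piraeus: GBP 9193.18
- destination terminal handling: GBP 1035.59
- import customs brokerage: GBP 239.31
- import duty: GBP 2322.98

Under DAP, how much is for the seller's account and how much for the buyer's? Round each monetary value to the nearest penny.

Seller: GBP 44411.61; buyer: GBP 2562.29

DAP: the seller bears all costs to the named destination except import duty and clearance.
Seller's account: goods 33274.78 + export clearance 281.37 + origin terminal 626.69 + freight 9193.18 + destination terminal 1035.59 = 44411.61
Buyer's account: brokerage 239.31 + duty 2322.98 = 2562.29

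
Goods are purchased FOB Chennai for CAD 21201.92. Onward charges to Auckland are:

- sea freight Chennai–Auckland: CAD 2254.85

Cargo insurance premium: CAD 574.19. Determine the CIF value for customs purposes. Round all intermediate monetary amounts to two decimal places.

CIF = FOB price + freight + insurance
CIF = 21201.92 + 2254.85 + 574.19 = 24030.96

CIF value: CAD 24030.96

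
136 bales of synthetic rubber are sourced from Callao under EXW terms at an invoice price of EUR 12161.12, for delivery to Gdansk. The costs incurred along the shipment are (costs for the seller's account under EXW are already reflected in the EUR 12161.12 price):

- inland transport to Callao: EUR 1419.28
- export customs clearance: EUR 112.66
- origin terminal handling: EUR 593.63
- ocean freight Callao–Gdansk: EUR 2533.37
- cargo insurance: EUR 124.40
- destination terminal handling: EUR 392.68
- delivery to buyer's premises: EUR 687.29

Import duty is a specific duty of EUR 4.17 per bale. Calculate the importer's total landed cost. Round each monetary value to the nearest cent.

EXW: the seller makes goods available at their premises; the buyer bears all onward costs.
CIF value = EXW price + inland to port + export clearance + origin terminal + freight + insurance = 12161.12 + 1419.28 + 112.66 + 593.63 + 2533.37 + 124.40 = 16944.46
Import duty = 136 × 4.17 = 567.12
Buyer bears: inland to port 1419.28 + export clearance 112.66 + origin terminal 593.63 + freight 2533.37 + insurance 124.40 + destination terminal 392.68 + delivery 687.29 + duty 567.12 = 6430.43
Landed cost = invoice 12161.12 + 6430.43 = 18591.55

Total landed cost: EUR 18591.55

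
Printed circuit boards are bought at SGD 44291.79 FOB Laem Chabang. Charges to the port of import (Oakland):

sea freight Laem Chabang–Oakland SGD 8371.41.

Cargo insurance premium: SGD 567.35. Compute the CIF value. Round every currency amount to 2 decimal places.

CIF = FOB price + freight + insurance
CIF = 44291.79 + 8371.41 + 567.35 = 53230.55

CIF value: SGD 53230.55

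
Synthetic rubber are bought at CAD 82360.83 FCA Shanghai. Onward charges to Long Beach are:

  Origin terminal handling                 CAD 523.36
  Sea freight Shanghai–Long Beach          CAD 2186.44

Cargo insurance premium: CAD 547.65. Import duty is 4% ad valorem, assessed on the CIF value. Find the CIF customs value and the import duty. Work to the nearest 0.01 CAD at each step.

CIF = FCA price + pre-shipment costs + freight + insurance
CIF = 82360.83 + 523.36 + 2186.44 + 547.65 = 85618.28
Import duty = 85618.28 × 4% = 3424.73

CIF value: CAD 85618.28; import duty: CAD 3424.73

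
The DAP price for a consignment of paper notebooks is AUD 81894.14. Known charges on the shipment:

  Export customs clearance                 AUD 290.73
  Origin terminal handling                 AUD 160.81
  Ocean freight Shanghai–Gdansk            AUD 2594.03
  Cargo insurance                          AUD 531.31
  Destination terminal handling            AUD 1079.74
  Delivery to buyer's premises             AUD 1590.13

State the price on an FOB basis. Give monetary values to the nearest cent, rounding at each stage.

FOB price: AUD 76098.93

Not relevant to the conversion: origin terminal, export clearance — on the seller under both DAP and FOB; already in the DAP price and stays in the FOB price.
From DAP to FOB, the seller no longer bears: freight, insurance, destination terminal, delivery.
FOB price = 81894.14 − 2594.03 − 531.31 − 1079.74 − 1590.13 = 76098.93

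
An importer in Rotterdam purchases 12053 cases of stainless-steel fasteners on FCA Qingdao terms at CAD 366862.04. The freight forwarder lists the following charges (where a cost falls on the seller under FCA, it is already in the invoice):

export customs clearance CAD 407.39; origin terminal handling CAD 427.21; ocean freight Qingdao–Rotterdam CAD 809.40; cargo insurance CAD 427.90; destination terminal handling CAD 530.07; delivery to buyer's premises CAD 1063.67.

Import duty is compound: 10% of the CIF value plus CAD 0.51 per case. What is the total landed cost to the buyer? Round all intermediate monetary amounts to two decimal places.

Total landed cost: CAD 413119.98

FCA: the seller delivers export-cleared goods to the carrier; the buyer bears costs from that point.
Already in the invoice (seller's account under FCA): export clearance — exclude.
CIF value = FCA price + origin terminal + freight + insurance = 366862.04 + 427.21 + 809.40 + 427.90 = 368526.55
Ad valorem component: 368526.55 × 10% = 36852.66
Specific component: 12053 × 0.51 = 6147.03
Import duty = 36852.66 + 6147.03 = 42999.69
Buyer bears: origin terminal 427.21 + freight 809.40 + insurance 427.90 + destination terminal 530.07 + delivery 1063.67 + duty 42999.69 = 46257.94
Landed cost = invoice 366862.04 + 46257.94 = 413119.98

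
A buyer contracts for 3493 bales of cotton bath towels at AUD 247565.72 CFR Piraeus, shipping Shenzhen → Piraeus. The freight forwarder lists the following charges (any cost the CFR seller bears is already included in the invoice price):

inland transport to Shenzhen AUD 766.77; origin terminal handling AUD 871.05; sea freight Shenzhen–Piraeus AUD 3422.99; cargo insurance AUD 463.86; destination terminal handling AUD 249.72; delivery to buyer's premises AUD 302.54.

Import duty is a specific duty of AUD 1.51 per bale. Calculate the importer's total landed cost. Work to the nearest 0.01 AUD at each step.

CFR: the seller pays costs through ocean freight to the destination port, but not insurance.
Already in the invoice (seller's account under CFR): inland to port, origin terminal, freight — exclude.
CIF value = CFR price + insurance = 247565.72 + 463.86 = 248029.58
Import duty = 3493 × 1.51 = 5274.43
Buyer bears: insurance 463.86 + destination terminal 249.72 + delivery 302.54 + duty 5274.43 = 6290.55
Landed cost = invoice 247565.72 + 6290.55 = 253856.27

Total landed cost: AUD 253856.27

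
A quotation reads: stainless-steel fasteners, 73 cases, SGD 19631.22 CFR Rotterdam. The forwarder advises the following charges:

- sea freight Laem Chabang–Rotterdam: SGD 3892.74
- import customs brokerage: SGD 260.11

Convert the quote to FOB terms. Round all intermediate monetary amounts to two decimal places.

Not relevant to the conversion: brokerage — on the buyer under both terms; not part of either seller's price.
From CFR to FOB, the seller no longer bears: freight.
FOB price = 19631.22 − 3892.74 = 15738.48

FOB price: SGD 15738.48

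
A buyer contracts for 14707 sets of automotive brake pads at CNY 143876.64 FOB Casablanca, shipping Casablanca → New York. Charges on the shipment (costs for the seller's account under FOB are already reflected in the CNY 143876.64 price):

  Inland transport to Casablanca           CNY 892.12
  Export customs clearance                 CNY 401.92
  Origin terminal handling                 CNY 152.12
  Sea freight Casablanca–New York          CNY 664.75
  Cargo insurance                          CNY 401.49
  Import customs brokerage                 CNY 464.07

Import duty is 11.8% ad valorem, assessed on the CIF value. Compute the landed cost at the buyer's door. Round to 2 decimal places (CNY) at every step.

Total landed cost: CNY 162510.21

FOB: the seller bears costs until goods are on board at the origin port; the buyer bears freight, insurance and all costs thereafter.
Already in the invoice (seller's account under FOB): inland to port, export clearance, origin terminal — exclude.
CIF value = FOB price + freight + insurance = 143876.64 + 664.75 + 401.49 = 144942.88
Import duty = 144942.88 × 11.8% = 17103.26
Buyer bears: freight 664.75 + insurance 401.49 + brokerage 464.07 + duty 17103.26 = 18633.57
Landed cost = invoice 143876.64 + 18633.57 = 162510.21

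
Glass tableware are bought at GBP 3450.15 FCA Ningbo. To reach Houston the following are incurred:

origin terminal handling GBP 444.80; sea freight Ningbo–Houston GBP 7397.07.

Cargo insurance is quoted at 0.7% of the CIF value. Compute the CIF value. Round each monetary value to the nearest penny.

Let C be the CIF value. C = FCA price + pre-shipment costs + freight + 0.7% × C
C − 0.7% × C = 3450.15 + 444.80 + 7397.07
0.993 × C = 11292.02
C = 11292.02 / 0.993 = 11371.62
Insurance premium = 0.7% × 11371.62 = 79.60

CIF value: GBP 11371.62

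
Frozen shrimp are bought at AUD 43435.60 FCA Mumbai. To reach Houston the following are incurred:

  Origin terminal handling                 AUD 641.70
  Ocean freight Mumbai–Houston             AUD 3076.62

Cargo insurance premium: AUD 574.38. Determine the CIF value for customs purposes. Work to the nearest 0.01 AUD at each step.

CIF = FCA price + pre-shipment costs + freight + insurance
CIF = 43435.60 + 641.70 + 3076.62 + 574.38 = 47728.30

CIF value: AUD 47728.30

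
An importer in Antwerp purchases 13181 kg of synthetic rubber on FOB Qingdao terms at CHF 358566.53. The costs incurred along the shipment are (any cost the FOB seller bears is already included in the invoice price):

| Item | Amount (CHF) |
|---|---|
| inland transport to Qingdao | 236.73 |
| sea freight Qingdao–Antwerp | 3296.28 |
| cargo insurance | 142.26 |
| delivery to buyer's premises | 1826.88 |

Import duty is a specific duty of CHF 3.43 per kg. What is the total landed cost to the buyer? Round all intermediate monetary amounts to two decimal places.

Total landed cost: CHF 409042.78

FOB: the seller bears costs until goods are on board at the origin port; the buyer bears freight, insurance and all costs thereafter.
Already in the invoice (seller's account under FOB): inland to port — exclude.
CIF value = FOB price + freight + insurance = 358566.53 + 3296.28 + 142.26 = 362005.07
Import duty = 13181 × 3.43 = 45210.83
Buyer bears: freight 3296.28 + insurance 142.26 + delivery 1826.88 + duty 45210.83 = 50476.25
Landed cost = invoice 358566.53 + 50476.25 = 409042.78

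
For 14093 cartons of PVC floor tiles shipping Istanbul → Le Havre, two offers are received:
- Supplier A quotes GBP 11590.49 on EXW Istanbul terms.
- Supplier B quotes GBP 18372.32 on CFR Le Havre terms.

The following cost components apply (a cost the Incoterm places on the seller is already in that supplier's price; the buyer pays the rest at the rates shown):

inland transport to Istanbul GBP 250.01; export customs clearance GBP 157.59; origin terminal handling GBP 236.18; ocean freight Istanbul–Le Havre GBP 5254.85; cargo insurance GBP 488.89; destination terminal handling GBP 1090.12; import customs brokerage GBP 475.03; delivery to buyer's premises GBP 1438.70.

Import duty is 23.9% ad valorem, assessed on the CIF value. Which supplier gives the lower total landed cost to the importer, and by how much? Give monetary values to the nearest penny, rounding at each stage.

Supplier A (EXW):
CIF value = EXW price + inland to port + export clearance + origin terminal + freight + insurance = 11590.49 + 250.01 + 157.59 + 236.18 + 5254.85 + 488.89 = 17978.01
Import duty = 17978.01 × 23.9% = 4296.74
Buyer bears (A): 250.01 + 157.59 + 236.18 + 5254.85 + 488.89 + 1090.12 + 475.03 + 1438.70 = 9391.37
Landed cost (A) = invoice 11590.49 + 9391.37 + duty 4296.74 = 25278.60
Supplier B (CFR):
CIF value = CFR price + insurance = 18372.32 + 488.89 = 18861.21
Import duty = 18861.21 × 23.9% = 4507.83
Buyer bears (B): 488.89 + 1090.12 + 475.03 + 1438.70 = 3492.74
Landed cost (B) = invoice 18372.32 + 3492.74 + duty 4507.83 = 26372.89
Difference = |25278.60 − 26372.89| = 1094.29

Supplier A is cheaper by GBP 1094.29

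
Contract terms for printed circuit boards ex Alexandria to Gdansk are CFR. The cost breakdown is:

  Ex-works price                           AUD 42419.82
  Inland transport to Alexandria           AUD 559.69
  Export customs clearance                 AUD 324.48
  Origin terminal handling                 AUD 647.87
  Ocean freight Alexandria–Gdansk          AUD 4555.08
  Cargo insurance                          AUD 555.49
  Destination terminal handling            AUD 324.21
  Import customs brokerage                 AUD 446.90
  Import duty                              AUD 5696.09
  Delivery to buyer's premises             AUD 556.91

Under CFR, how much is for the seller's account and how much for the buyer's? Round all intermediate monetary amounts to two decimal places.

Seller: AUD 48506.94; buyer: AUD 7579.60

CFR: the seller pays costs through ocean freight to the destination port, but not insurance.
Seller's account: goods 42419.82 + inland to port 559.69 + export clearance 324.48 + origin terminal 647.87 + freight 4555.08 = 48506.94
Buyer's account: insurance 555.49 + destination terminal 324.21 + brokerage 446.90 + duty 5696.09 + delivery 556.91 = 7579.60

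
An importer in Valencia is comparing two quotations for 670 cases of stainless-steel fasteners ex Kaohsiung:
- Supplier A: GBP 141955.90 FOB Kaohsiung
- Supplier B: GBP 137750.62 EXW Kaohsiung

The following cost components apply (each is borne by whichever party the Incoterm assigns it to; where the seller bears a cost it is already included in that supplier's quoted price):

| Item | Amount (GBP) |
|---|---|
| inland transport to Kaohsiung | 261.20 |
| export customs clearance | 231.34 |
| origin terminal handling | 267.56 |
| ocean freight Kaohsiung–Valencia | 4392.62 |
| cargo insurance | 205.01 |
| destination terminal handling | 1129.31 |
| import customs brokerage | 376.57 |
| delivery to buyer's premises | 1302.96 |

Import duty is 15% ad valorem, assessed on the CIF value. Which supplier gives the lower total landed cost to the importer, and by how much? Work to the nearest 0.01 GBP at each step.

Supplier A (FOB):
CIF value = FOB price + freight + insurance = 141955.90 + 4392.62 + 205.01 = 146553.53
Import duty = 146553.53 × 15% = 21983.03
Buyer bears (A): 4392.62 + 205.01 + 1129.31 + 376.57 + 1302.96 = 7406.47
Landed cost (A) = invoice 141955.90 + 7406.47 + duty 21983.03 = 171345.40
Supplier B (EXW):
CIF value = EXW price + inland to port + export clearance + origin terminal + freight + insurance = 137750.62 + 261.20 + 231.34 + 267.56 + 4392.62 + 205.01 = 143108.35
Import duty = 143108.35 × 15% = 21466.25
Buyer bears (B): 261.20 + 231.34 + 267.56 + 4392.62 + 205.01 + 1129.31 + 376.57 + 1302.96 = 8166.57
Landed cost (B) = invoice 137750.62 + 8166.57 + duty 21466.25 = 167383.44
Difference = |171345.40 − 167383.44| = 3961.96

Supplier B is cheaper by GBP 3961.96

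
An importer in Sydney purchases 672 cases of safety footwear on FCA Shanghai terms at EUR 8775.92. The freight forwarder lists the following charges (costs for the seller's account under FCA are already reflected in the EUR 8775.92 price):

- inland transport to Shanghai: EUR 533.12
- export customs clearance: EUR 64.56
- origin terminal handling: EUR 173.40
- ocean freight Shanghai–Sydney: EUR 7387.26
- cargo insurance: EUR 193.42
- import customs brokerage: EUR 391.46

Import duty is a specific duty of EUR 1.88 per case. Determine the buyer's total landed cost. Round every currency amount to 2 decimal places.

Total landed cost: EUR 18184.82

FCA: the seller delivers export-cleared goods to the carrier; the buyer bears costs from that point.
Already in the invoice (seller's account under FCA): inland to port, export clearance — exclude.
CIF value = FCA price + origin terminal + freight + insurance = 8775.92 + 173.40 + 7387.26 + 193.42 = 16530.00
Import duty = 672 × 1.88 = 1263.36
Buyer bears: origin terminal 173.40 + freight 7387.26 + insurance 193.42 + brokerage 391.46 + duty 1263.36 = 9408.90
Landed cost = invoice 8775.92 + 9408.90 = 18184.82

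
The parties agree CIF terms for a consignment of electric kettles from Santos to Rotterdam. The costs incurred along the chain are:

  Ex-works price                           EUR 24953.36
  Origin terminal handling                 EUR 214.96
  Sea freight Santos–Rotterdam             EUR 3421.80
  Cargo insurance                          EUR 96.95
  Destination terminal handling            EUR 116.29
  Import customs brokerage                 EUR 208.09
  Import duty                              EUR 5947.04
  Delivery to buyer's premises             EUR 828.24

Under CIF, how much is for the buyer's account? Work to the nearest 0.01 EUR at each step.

CIF: the seller pays costs through ocean freight and marine insurance to the destination port.
Seller's account: goods 24953.36 + origin terminal 214.96 + freight 3421.80 + insurance 96.95 = 28687.07
Buyer's account: destination terminal 116.29 + brokerage 208.09 + duty 5947.04 + delivery 828.24 = 7099.66

Buyer's account: EUR 7099.66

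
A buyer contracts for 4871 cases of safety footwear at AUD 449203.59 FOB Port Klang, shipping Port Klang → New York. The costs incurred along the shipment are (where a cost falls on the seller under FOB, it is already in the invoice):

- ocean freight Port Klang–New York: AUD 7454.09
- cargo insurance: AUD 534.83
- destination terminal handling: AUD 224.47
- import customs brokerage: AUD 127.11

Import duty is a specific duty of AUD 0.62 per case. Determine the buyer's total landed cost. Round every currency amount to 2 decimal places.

FOB: the seller bears costs until goods are on board at the origin port; the buyer bears freight, insurance and all costs thereafter.
CIF value = FOB price + freight + insurance = 449203.59 + 7454.09 + 534.83 = 457192.51
Import duty = 4871 × 0.62 = 3020.02
Buyer bears: freight 7454.09 + insurance 534.83 + destination terminal 224.47 + brokerage 127.11 + duty 3020.02 = 11360.52
Landed cost = invoice 449203.59 + 11360.52 = 460564.11

Total landed cost: AUD 460564.11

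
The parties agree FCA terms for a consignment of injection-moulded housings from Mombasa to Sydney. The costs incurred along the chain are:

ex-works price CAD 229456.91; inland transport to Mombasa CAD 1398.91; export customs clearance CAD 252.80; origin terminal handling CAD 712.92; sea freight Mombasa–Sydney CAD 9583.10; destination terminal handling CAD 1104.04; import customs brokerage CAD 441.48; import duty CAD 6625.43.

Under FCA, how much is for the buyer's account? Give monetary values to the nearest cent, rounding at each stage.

Buyer's account: CAD 18466.97

FCA: the seller delivers export-cleared goods to the carrier; the buyer bears costs from that point.
Seller's account: goods 229456.91 + inland to port 1398.91 + export clearance 252.80 = 231108.62
Buyer's account: origin terminal 712.92 + freight 9583.10 + destination terminal 1104.04 + brokerage 441.48 + duty 6625.43 = 18466.97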